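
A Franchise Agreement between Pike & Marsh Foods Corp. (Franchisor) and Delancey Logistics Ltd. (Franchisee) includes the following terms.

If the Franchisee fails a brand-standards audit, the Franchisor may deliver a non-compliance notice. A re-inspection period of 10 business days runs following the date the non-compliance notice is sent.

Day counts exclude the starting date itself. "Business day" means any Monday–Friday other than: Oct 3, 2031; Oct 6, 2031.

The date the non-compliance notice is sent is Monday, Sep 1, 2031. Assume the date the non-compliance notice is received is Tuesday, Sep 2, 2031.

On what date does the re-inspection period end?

Sep 15, 2031

The last day of the re-inspection period: counting 10 business days from Monday, Sep 1, 2031 (Sep 2, Sep 3, Sep 4, Sep 5, Sep 8, Sep 9, Sep 10, Sep 11, Sep 12, Sep 15, skipping weekends) reaches Monday, Sep 15, 2031.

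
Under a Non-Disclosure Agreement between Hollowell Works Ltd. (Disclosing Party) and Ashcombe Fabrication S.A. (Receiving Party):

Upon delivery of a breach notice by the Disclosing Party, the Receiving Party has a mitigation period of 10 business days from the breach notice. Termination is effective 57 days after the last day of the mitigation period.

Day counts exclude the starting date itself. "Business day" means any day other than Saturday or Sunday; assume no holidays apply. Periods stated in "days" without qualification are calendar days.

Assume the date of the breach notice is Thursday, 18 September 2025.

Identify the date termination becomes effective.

From Thursday, 18 September 2025, 10 business days (Sep 19, Sep 22, Sep 23, Sep 24, Sep 25, Sep 26, Sep 29, Sep 30, Oct 1, Oct 2, skipping weekends) brings us to Thursday, 2 October 2025, which is the last day of the mitigation period.
The date termination becomes effective: 57 calendar days after 2 October 2025 is 28 November 2025.

28 November 2025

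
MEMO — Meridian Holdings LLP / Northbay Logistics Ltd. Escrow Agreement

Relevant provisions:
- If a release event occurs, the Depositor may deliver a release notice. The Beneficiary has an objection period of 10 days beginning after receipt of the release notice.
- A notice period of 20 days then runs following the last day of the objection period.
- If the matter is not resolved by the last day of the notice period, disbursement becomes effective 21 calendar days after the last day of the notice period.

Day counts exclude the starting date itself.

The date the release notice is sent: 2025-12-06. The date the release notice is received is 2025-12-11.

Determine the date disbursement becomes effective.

Adding 10 calendar days to 2025-12-11 gives 2025-12-21, which is the last day of the objection period.
The last day of the notice period: 2025-12-21 + 20 days = 2026-01-10.
Adding 21 calendar days to 2026-01-10 gives 2026-01-31, which is the date disbursement becomes effective.

2026-01-31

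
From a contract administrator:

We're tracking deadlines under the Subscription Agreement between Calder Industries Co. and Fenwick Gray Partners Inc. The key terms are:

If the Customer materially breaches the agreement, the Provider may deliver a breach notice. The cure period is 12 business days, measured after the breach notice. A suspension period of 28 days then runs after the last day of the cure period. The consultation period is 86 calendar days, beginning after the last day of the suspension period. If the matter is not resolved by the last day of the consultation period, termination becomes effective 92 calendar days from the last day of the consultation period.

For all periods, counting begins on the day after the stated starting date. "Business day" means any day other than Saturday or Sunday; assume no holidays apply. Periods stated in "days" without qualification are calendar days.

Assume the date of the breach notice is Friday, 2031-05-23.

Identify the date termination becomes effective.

From Friday, 2031-05-23, 12 business days (May 26, May 27, May 28, May 29, …, Jun 6, Jun 9, Jun 10, skipping weekends) brings us to Tuesday, 2031-06-10, which is the last day of the cure period.
The last day of the suspension period: 28 calendar days after 2031-06-10 is 2031-07-08.
The last day of the consultation period: 86 calendar days after 2031-07-08 is 2031-10-02.
The date termination becomes effective: 2031-10-02 + 92 days = 2032-01-02.

2032-01-02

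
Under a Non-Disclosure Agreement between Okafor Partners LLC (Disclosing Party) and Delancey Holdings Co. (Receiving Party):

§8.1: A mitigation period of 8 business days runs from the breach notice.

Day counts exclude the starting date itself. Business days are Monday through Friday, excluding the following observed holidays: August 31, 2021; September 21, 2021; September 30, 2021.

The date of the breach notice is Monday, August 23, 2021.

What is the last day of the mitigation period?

The last day of the mitigation period: 8 business days after Monday, August 23, 2021, skipping weekends and the listed holiday on Aug 31 — Aug 24, Aug 25, Aug 26, Aug 27, Aug 30, Sep 1, Sep 2, Sep 3 — lands on Friday, September 3, 2021.

September 3, 2021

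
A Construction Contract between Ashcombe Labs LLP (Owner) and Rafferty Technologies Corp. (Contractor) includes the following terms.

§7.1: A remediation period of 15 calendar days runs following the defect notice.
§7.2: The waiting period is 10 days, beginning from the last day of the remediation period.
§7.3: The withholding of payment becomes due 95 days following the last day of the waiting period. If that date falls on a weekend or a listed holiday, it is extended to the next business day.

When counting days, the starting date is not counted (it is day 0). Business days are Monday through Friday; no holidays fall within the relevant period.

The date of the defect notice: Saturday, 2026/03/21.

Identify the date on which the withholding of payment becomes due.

2026/07/20

The last day of the remediation period: 2026/03/21 + 15 days = 2026/04/05.
Adding 10 calendar days to 2026/04/05 gives 2026/04/15, which is the last day of the waiting period.
The date on which the withholding of payment becomes due: 95 calendar days after 2026/04/15 is 2026/07/19. That falls on a Sunday, so it rolls to the next business day, Monday, 2026/07/20.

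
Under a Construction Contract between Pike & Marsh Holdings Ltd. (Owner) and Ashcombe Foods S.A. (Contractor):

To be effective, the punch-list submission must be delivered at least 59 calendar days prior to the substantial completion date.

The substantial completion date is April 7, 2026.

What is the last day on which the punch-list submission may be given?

February 7, 2026

April 7, 2026 minus 59 days is February 7, 2026.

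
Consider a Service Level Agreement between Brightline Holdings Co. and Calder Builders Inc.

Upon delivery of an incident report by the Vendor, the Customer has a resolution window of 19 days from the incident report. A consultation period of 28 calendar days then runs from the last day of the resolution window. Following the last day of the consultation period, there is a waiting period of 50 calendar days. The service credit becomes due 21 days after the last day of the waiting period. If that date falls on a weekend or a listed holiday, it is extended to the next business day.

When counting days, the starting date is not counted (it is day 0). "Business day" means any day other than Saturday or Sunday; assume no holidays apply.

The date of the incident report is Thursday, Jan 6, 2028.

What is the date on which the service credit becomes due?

The last day of the resolution window: 19 calendar days after Jan 6, 2028 is Jan 25, 2028.
The last day of the consultation period: 28 calendar days after Jan 25, 2028 is Feb 22, 2028.
The last day of the waiting period: Feb 22, 2028 + 50 days = Apr 12, 2028.
The date on which the service credit becomes due: 21 calendar days after Apr 12, 2028 is May 3, 2028. May 3, 2028 is a Wednesday, so no roll-forward applies.

May 3, 2028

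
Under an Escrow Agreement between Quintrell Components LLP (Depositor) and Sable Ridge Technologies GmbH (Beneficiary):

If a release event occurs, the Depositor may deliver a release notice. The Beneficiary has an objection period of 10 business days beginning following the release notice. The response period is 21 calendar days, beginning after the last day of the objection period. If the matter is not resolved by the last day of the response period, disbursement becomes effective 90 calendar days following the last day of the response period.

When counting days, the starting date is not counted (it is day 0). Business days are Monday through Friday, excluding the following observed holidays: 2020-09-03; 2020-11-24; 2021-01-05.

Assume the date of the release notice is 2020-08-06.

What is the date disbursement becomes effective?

2020-12-09

The last day of the objection period: 10 business days after Thursday, 2020-08-06, skipping weekends — Aug 7, Aug 10, Aug 11, Aug 12, Aug 13, Aug 14, Aug 17, Aug 18, Aug 19, Aug 20 — lands on Thursday, 2020-08-20.
The last day of the response period: 2020-08-20 + 21 days = 2020-09-10.
The date disbursement becomes effective: 2020-09-10 + 90 days = 2020-12-09.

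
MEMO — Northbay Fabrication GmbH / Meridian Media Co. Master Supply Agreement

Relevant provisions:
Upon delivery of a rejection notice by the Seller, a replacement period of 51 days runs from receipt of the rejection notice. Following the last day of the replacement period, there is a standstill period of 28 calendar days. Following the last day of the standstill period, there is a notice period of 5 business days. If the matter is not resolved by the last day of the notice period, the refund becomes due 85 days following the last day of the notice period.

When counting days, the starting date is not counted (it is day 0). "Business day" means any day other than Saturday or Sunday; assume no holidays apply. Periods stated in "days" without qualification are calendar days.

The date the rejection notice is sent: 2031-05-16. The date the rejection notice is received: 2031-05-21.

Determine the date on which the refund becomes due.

The last day of the replacement period: 2031-05-21 + 51 days = 2031-07-11.
The last day of the standstill period: 28 calendar days after 2031-07-11 is 2031-08-08.
The last day of the notice period: counting 5 business days from Friday, 2031-08-08 (Aug 11, Aug 12, Aug 13, Aug 14, Aug 15, skipping weekends) reaches Friday, 2031-08-15.
The date on which the refund becomes due: 85 calendar days after 2031-08-15 is 2031-11-08.

2031-11-08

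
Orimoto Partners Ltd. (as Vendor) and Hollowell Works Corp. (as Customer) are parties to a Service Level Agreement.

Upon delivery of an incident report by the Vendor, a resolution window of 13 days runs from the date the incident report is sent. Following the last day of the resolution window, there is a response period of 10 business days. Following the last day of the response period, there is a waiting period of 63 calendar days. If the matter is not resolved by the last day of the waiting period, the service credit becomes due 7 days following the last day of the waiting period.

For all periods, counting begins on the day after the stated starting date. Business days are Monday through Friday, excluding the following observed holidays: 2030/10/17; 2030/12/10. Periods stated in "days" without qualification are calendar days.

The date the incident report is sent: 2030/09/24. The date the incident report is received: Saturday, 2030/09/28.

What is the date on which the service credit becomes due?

2030/12/31

The last day of the resolution window: 2030/09/24 + 13 days = 2030/10/07.
The last day of the response period: 10 business days after Monday, 2030/10/07, skipping weekends and the listed holiday on Oct 17 — Oct 8, Oct 9, Oct 10, Oct 11, Oct 14, Oct 15, Oct 16, Oct 18, Oct 21, Oct 22 — lands on Tuesday, 2030/10/22.
The last day of the waiting period: 63 calendar days after 2030/10/22 is 2030/12/24.
The date on which the service credit becomes due: 2030/12/24 + 7 days = 2030/12/31.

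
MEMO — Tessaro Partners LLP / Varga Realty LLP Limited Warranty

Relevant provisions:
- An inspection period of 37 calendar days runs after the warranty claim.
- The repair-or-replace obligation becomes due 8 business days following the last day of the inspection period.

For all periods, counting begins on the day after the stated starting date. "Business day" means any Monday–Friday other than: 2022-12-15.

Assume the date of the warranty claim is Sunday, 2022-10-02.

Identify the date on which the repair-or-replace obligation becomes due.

The last day of the inspection period: 37 calendar days after 2022-10-02 is 2022-11-08.
The date on which the repair-or-replace obligation becomes due: 8 business days after Tuesday, 2022-11-08, skipping weekends — Nov 9, Nov 10, Nov 11, Nov 14, Nov 15, Nov 16, Nov 17, Nov 18 — lands on Friday, 2022-11-18.

2022-11-18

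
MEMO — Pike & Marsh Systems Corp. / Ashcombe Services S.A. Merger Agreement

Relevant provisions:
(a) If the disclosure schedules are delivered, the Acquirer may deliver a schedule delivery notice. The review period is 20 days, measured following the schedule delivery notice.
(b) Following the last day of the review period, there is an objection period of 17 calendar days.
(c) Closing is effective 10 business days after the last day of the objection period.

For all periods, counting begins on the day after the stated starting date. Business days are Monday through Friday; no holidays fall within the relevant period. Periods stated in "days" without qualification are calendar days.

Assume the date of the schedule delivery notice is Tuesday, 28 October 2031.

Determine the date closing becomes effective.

18 December 2031

The last day of the review period: 20 calendar days after 28 October 2031 is 17 November 2031.
The last day of the objection period: 17 November 2031 + 17 days = 4 December 2031.
The date closing becomes effective: counting 10 business days from Thursday, 4 December 2031 (Dec 5, Dec 8, Dec 9, Dec 10, Dec 11, Dec 12, Dec 15, Dec 16, Dec 17, Dec 18, skipping weekends) reaches Thursday, 18 December 2031.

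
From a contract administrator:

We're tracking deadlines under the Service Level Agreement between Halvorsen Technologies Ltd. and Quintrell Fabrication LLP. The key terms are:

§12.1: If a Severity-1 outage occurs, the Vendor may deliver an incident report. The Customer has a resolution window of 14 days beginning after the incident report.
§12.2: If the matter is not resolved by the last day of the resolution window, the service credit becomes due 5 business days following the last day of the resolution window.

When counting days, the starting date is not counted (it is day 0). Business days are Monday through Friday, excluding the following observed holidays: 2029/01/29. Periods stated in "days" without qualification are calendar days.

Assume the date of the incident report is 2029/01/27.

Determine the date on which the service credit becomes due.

2029/02/16

The last day of the resolution window: 2029/01/27 + 14 days = 2029/02/10.
The date on which the service credit becomes due: counting 5 business days from Saturday, 2029/02/10 (Feb 12, Feb 13, Feb 14, Feb 15, Feb 16, skipping weekends) reaches Friday, 2029/02/16.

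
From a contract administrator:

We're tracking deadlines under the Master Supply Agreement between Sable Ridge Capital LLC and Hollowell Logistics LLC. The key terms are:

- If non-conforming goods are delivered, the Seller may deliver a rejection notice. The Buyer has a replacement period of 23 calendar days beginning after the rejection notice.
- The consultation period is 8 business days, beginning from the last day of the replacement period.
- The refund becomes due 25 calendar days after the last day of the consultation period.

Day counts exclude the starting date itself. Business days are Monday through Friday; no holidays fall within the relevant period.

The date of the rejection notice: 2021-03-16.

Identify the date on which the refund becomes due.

Adding 23 calendar days to 2021-03-16 gives 2021-04-08, which is the last day of the replacement period.
From Thursday, 2021-04-08, 8 business days (Apr 9, Apr 12, Apr 13, Apr 14, Apr 15, Apr 16, Apr 19, Apr 20, skipping weekends) brings us to Tuesday, 2021-04-20, which is the last day of the consultation period.
The date on which the refund becomes due: 25 calendar days after 2021-04-20 is 2021-05-15.

2021-05-15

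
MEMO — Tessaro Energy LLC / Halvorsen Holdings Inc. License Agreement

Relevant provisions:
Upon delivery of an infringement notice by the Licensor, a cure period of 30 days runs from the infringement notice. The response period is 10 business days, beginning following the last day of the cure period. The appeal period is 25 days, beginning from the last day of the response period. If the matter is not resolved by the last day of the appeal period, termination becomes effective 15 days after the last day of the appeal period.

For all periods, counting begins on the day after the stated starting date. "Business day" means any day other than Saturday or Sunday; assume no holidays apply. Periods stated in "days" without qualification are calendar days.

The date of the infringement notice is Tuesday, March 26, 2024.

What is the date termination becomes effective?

The last day of the cure period: 30 calendar days after March 26, 2024 is April 25, 2024.
The last day of the response period: 10 business days after Thursday, April 25, 2024, skipping weekends — Apr 26, Apr 29, Apr 30, May 1, May 2, May 3, May 6, May 7, May 8, May 9 — lands on Thursday, May 9, 2024.
The last day of the appeal period: May 9, 2024 + 25 days = June 3, 2024.
The date termination becomes effective: 15 calendar days after June 3, 2024 is June 18, 2024.

June 18, 2024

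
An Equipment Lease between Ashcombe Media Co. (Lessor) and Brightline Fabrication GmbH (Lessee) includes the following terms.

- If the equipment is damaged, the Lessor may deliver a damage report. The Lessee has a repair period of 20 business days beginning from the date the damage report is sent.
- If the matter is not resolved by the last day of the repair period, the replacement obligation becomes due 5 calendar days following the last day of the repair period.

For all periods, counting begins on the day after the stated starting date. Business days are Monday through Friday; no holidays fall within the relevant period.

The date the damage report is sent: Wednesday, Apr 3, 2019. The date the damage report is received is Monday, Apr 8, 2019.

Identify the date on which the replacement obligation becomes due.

The last day of the repair period: 20 business days after Wednesday, Apr 3, 2019, skipping weekends — Apr 4, Apr 5, Apr 8, Apr 9, …, Apr 29, Apr 30, May 1 — lands on Wednesday, May 1, 2019.
Adding 5 calendar days to May 1, 2019 gives May 6, 2019, which is the date on which the replacement obligation becomes due.

May 6, 2019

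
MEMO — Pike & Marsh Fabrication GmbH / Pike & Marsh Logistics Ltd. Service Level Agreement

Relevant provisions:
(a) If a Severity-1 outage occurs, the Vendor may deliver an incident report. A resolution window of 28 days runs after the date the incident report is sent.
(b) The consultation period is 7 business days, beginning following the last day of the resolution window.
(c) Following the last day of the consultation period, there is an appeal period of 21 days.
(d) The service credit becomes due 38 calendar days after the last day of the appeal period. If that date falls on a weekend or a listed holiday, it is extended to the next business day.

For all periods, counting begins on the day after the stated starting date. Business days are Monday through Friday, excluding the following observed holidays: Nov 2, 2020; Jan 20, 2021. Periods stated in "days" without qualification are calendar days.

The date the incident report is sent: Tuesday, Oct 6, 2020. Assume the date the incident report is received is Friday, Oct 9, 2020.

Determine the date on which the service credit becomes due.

Jan 11, 2021

Adding 28 calendar days to Oct 6, 2020 gives Nov 3, 2020, which is the last day of the resolution window.
From Tuesday, Nov 3, 2020, 7 business days (Nov 4, Nov 5, Nov 6, Nov 9, Nov 10, Nov 11, Nov 12, skipping weekends) brings us to Thursday, Nov 12, 2020, which is the last day of the consultation period.
The last day of the appeal period: Nov 12, 2020 + 21 days = Dec 3, 2020.
The date on which the service credit becomes due: 38 calendar days after Dec 3, 2020 is Jan 10, 2021. That falls on a Sunday, so it rolls to the next business day, Monday, Jan 11, 2021.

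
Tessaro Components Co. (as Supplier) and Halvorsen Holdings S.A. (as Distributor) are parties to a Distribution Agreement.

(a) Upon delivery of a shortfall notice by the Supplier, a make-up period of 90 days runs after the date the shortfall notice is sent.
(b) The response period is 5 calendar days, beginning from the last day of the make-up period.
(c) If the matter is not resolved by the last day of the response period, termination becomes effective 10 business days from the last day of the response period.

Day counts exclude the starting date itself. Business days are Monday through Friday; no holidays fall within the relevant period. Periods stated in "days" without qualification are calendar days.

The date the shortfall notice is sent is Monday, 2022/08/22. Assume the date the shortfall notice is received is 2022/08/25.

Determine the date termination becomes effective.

2022/12/09

The last day of the make-up period: 90 calendar days after 2022/08/22 is 2022/11/20.
Adding 5 calendar days to 2022/11/20 gives 2022/11/25, which is the last day of the response period.
The date termination becomes effective: counting 10 business days from Friday, 2022/11/25 (Nov 28, Nov 29, Nov 30, Dec 1, Dec 2, Dec 5, Dec 6, Dec 7, Dec 8, Dec 9, skipping weekends) reaches Friday, 2022/12/09.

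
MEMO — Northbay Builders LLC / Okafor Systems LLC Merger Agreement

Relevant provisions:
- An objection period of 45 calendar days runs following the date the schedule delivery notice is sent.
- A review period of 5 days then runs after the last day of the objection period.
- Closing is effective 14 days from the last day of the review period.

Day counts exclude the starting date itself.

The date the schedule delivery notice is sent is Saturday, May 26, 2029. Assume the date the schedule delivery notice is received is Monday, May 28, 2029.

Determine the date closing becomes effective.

Jul 29, 2029

The last day of the objection period: 45 calendar days after May 26, 2029 is Jul 10, 2029.
The last day of the review period: Jul 10, 2029 + 5 days = Jul 15, 2029.
The date closing becomes effective: Jul 15, 2029 + 14 days = Jul 29, 2029.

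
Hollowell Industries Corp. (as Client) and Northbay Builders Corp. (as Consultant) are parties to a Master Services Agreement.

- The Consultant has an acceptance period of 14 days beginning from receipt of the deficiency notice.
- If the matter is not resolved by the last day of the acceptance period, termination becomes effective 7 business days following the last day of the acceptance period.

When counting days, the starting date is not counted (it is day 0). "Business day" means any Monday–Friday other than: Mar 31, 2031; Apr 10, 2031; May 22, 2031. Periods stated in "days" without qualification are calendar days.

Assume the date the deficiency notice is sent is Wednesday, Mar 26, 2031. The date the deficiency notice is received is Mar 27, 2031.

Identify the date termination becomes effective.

The last day of the acceptance period: 14 calendar days after Mar 27, 2031 is Apr 10, 2031.
The date termination becomes effective: counting 7 business days from Thursday, Apr 10, 2031 (Apr 11, Apr 14, Apr 15, Apr 16, Apr 17, Apr 18, Apr 21, skipping weekends) reaches Monday, Apr 21, 2031.

Apr 21, 2031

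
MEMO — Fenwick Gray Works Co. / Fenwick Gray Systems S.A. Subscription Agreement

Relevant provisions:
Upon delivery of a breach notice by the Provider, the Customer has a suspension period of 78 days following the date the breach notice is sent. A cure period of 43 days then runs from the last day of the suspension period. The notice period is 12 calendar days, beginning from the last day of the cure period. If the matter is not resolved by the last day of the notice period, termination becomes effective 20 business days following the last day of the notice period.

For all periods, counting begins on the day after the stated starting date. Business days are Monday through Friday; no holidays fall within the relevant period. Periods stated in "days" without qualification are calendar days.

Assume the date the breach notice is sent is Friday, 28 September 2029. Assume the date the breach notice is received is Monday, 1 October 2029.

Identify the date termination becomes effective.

8 March 2030

Adding 78 calendar days to 28 September 2029 gives 15 December 2029, which is the last day of the suspension period.
Adding 43 calendar days to 15 December 2029 gives 27 January 2030, which is the last day of the cure period.
The last day of the notice period: 27 January 2030 + 12 days = 8 February 2030.
From Friday, 8 February 2030, 20 business days (Feb 11, Feb 12, Feb 13, Feb 14, …, Mar 6, Mar 7, Mar 8, skipping weekends) brings us to Friday, 8 March 2030, which is the date termination becomes effective.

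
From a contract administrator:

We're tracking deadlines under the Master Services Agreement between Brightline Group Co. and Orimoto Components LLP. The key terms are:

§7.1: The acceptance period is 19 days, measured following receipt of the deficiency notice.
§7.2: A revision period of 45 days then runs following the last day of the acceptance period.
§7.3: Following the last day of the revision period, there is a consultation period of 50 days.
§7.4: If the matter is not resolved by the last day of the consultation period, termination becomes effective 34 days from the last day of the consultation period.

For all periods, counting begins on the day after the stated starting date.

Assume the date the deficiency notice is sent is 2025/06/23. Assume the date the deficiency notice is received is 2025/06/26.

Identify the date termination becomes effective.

The last day of the acceptance period: 2025/06/26 + 19 days = 2025/07/15.
Adding 45 calendar days to 2025/07/15 gives 2025/08/29, which is the last day of the revision period.
The last day of the consultation period: 2025/08/29 + 50 days = 2025/10/18.
Adding 34 calendar days to 2025/10/18 gives 2025/11/21, which is the date termination becomes effective.

2025/11/21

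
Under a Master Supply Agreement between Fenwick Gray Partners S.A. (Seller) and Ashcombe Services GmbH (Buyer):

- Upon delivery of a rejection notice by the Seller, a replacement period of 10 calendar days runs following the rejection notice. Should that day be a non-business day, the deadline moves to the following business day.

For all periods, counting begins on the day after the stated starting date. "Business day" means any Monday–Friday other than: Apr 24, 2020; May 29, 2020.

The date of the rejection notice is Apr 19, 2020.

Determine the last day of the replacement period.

The last day of the replacement period: 10 calendar days after Apr 19, 2020 is Apr 29, 2020. Apr 29, 2020 is a Wednesday and is not a listed holiday, so no roll-forward applies.

Apr 29, 2020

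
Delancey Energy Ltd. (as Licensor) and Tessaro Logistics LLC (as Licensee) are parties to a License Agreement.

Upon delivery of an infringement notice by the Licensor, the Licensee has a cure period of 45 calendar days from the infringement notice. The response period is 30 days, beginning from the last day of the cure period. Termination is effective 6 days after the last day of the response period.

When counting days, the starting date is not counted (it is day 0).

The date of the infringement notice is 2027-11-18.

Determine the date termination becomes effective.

The last day of the cure period: 45 calendar days after 2027-11-18 is 2028-01-02.
The last day of the response period: 2028-01-02 + 30 days = 2028-02-01.
Adding 6 calendar days to 2028-02-01 gives 2028-02-07, which is the date termination becomes effective.

2028-02-07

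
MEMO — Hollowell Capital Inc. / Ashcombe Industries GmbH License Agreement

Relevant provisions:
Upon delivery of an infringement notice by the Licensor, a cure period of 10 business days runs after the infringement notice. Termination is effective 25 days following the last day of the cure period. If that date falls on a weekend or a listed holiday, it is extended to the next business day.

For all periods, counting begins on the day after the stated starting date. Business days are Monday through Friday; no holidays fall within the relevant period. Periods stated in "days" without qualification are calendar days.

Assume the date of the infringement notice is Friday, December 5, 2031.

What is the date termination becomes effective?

January 13, 2032

From Friday, December 5, 2031, 10 business days (Dec 8, Dec 9, Dec 10, Dec 11, Dec 12, Dec 15, Dec 16, Dec 17, Dec 18, Dec 19, skipping weekends) brings us to Friday, December 19, 2031, which is the last day of the cure period.
Adding 25 calendar days to December 19, 2031 gives January 13, 2032, which is the date termination becomes effective. January 13, 2032 is a Tuesday, so no roll-forward applies.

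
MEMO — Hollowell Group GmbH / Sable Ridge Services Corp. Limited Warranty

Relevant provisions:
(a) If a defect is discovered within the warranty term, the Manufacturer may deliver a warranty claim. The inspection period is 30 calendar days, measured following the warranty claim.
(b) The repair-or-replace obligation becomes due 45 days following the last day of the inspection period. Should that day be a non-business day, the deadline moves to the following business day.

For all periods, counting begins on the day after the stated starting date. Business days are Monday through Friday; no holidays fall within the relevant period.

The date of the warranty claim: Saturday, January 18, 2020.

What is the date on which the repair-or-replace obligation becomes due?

Adding 30 calendar days to January 18, 2020 gives February 17, 2020, which is the last day of the inspection period.
Adding 45 calendar days to February 17, 2020 gives April 2, 2020, which is the date on which the repair-or-replace obligation becomes due. April 2, 2020 is a Thursday, so no roll-forward applies.

April 2, 2020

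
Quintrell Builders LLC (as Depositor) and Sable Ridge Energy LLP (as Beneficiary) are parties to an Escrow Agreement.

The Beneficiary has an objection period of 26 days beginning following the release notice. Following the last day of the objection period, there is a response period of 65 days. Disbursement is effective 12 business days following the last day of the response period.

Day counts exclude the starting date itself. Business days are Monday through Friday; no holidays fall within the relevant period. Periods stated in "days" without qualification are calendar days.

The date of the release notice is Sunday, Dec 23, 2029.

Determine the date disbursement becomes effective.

The last day of the objection period: 26 calendar days after Dec 23, 2029 is Jan 18, 2030.
Adding 65 calendar days to Jan 18, 2030 gives Mar 24, 2030, which is the last day of the response period.
The date disbursement becomes effective: 12 business days after Sunday, Mar 24, 2030, skipping weekends — Mar 25, Mar 26, Mar 27, Mar 28, …, Apr 5, Apr 8, Apr 9 — lands on Tuesday, Apr 9, 2030.

Apr 9, 2030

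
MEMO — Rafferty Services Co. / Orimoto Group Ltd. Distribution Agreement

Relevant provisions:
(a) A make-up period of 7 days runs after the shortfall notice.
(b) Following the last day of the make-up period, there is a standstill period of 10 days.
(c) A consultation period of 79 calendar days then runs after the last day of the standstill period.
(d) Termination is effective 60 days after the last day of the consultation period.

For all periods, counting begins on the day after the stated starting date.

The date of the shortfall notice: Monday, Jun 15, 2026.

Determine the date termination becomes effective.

The last day of the make-up period: Jun 15, 2026 + 7 days = Jun 22, 2026.
The last day of the standstill period: 10 calendar days after Jun 22, 2026 is Jul 2, 2026.
The last day of the consultation period: Jul 2, 2026 + 79 days = Sep 19, 2026.
The date termination becomes effective: 60 calendar days after Sep 19, 2026 is Nov 18, 2026.

Nov 18, 2026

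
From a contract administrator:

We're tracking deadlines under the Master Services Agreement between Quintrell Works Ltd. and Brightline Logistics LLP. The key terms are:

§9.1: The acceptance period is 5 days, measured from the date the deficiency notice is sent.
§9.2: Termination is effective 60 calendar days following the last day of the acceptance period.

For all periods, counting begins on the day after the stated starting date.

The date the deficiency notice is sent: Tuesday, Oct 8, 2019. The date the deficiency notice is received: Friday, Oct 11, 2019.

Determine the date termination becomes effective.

The last day of the acceptance period: Oct 8, 2019 + 5 days = Oct 13, 2019.
The date termination becomes effective: Oct 13, 2019 + 60 days = Dec 12, 2019.

Dec 12, 2019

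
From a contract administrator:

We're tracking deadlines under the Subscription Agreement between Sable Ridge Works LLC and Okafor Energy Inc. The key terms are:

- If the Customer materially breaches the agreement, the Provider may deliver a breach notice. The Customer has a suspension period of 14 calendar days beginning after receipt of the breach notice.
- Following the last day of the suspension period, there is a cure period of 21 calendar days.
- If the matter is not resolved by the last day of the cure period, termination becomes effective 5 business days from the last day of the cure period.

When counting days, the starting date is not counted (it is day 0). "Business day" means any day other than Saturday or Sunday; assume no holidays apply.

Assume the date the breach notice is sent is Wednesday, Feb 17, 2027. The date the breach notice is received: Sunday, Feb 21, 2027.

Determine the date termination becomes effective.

Apr 2, 2027

The last day of the suspension period: 14 calendar days after Feb 21, 2027 is Mar 7, 2027.
Adding 21 calendar days to Mar 7, 2027 gives Mar 28, 2027, which is the last day of the cure period.
From Sunday, Mar 28, 2027, 5 business days (Mar 29, Mar 30, Mar 31, Apr 1, Apr 2, skipping weekends) brings us to Friday, Apr 2, 2027, which is the date termination becomes effective.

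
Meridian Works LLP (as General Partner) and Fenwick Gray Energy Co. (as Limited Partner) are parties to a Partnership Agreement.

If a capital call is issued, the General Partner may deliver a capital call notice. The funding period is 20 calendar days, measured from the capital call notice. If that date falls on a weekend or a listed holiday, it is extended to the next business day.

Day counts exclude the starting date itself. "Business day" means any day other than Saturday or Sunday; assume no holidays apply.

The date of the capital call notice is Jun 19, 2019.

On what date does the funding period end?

The last day of the funding period: 20 calendar days after Jun 19, 2019 is Jul 9, 2019. Jul 9, 2019 is a Tuesday, so no roll-forward applies.

Jul 9, 2019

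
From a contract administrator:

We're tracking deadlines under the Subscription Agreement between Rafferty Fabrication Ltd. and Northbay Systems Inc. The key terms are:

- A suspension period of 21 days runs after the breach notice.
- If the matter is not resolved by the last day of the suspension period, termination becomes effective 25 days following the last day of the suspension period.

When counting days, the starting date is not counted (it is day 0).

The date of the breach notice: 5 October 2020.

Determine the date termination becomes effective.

Adding 21 calendar days to 5 October 2020 gives 26 October 2020, which is the last day of the suspension period.
Adding 25 calendar days to 26 October 2020 gives 20 November 2020, which is the date termination becomes effective.

20 November 2020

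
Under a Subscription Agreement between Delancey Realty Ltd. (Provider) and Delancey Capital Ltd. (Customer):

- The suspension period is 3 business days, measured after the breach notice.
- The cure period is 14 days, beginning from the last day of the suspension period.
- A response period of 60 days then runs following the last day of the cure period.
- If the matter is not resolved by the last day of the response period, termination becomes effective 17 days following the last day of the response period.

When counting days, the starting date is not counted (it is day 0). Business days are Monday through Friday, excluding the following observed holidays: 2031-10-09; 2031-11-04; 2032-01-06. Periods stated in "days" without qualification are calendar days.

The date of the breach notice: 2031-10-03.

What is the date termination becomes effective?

From Friday, 2031-10-03, 3 business days (Oct 6, Oct 7, Oct 8, skipping weekends) brings us to Wednesday, 2031-10-08, which is the last day of the suspension period.
Adding 14 calendar days to 2031-10-08 gives 2031-10-22, which is the last day of the cure period.
The last day of the response period: 2031-10-22 + 60 days = 2031-12-21.
The date termination becomes effective: 2031-12-21 + 17 days = 2032-01-07.

2032-01-07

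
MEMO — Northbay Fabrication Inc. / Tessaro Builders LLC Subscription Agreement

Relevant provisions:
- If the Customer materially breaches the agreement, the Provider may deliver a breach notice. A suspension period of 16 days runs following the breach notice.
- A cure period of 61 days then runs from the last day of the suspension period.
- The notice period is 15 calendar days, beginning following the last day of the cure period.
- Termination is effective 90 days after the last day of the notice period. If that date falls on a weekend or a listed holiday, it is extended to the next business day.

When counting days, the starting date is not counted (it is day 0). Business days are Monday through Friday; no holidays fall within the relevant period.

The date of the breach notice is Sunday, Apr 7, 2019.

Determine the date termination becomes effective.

Oct 7, 2019

The last day of the suspension period: 16 calendar days after Apr 7, 2019 is Apr 23, 2019.
Adding 61 calendar days to Apr 23, 2019 gives Jun 23, 2019, which is the last day of the cure period.
The last day of the notice period: Jun 23, 2019 + 15 days = Jul 8, 2019.
Adding 90 calendar days to Jul 8, 2019 gives Oct 6, 2019, which is the date termination becomes effective. That falls on a Sunday, so it rolls to the next business day, Monday, Oct 7, 2019.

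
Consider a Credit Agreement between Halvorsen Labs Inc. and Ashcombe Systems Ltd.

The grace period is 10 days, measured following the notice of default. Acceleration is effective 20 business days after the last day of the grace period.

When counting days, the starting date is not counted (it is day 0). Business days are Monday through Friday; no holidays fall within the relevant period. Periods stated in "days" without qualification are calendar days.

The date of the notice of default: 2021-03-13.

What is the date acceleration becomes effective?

2021-04-20

The last day of the grace period: 10 calendar days after 2021-03-13 is 2021-03-23.
The date acceleration becomes effective: counting 20 business days from Tuesday, 2021-03-23 (Mar 24, Mar 25, Mar 26, Mar 29, …, Apr 16, Apr 19, Apr 20, skipping weekends) reaches Tuesday, 2021-04-20.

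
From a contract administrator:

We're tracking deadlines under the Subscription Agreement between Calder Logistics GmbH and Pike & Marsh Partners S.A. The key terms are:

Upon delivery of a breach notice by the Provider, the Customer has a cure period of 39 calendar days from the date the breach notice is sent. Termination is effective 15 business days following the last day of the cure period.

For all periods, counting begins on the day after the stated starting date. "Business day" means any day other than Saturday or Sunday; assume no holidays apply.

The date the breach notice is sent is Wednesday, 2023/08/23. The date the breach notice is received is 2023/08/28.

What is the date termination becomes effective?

2023/10/20

The last day of the cure period: 2023/08/23 + 39 days = 2023/10/01.
The date termination becomes effective: 15 business days after Sunday, 2023/10/01, skipping weekends — Oct 2, Oct 3, Oct 4, Oct 5, …, Oct 18, Oct 19, Oct 20 — lands on Friday, 2023/10/20.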